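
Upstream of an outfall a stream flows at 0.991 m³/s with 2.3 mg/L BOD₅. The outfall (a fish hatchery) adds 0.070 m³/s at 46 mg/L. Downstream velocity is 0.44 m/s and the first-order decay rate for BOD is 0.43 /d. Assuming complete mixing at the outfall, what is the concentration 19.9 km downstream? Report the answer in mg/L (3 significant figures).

4.14 mg/L

After complete mixing, C₀ = (0.07·46 + 0.991·2.3) / 1.061 = 5.183 mg/L.
Travel time t = 1.99e+04 m / 0.44 m/s = 4.523e+04 s = 0.5235 d.
C = 5.183·exp(−0.43·0.5235) = 5.183·0.7984 = 4.138 mg/L.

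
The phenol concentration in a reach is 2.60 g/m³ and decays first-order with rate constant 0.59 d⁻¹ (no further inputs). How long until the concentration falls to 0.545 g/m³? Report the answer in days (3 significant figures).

2.65 d

t = ln(C₀/C)/k = ln(2.60/0.545)/0.59 = 1.562/0.59 = 2.648 d.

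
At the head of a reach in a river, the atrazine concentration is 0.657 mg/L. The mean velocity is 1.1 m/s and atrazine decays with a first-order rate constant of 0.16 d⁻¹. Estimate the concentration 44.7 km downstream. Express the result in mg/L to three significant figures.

0.609 mg/L

Travel time t = 44.7 km / 1.1 m/s = 4.47e+04/1.1 = 4.064e+04 s = 0.4703 d.
First-order decay: C = 0.657·exp(−0.16·0.4703) = 0.657·0.9275 = 0.6094 mg/L.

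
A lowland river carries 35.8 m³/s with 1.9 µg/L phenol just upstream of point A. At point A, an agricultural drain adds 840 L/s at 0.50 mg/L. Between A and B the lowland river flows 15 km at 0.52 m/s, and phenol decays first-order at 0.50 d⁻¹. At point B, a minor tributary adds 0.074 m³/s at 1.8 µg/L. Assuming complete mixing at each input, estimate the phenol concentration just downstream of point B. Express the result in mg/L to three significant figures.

1.9 µg/L = 0.0019 mg/L.
840 L/s = 0.84 m³/s.
After input A: C = (35.8·0.0019 + 0.84·0.5) / 36.64 = 0.01332 mg/L.
Over the 15 km reach to input B (t = 2.885e+04 s = 0.3339 d), decay gives C = 0.01332·exp(−0.50·0.3339) = 0.01127 mg/L.
1.8 µg/L = 0.0018 mg/L.
After input B: C = (36.64·0.01127 + 0.074·0.0018) / 36.71 = 0.01125 mg/L.

0.0113 mg/L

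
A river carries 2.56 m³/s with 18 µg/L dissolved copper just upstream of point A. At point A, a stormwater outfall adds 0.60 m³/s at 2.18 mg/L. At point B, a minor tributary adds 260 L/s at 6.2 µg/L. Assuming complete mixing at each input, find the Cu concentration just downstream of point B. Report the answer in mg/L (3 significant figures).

0.396 mg/L

18 µg/L = 0.018 mg/L.
After input A: C = (2.56·0.018 + 0.6·2.18) / 3.16 = 0.4285 mg/L.
260 L/s = 0.26 m³/s.
6.2 µg/L = 0.0062 mg/L.
After input B: C = (3.16·0.4285 + 0.26·0.0062) / 3.42 = 0.3964 mg/L.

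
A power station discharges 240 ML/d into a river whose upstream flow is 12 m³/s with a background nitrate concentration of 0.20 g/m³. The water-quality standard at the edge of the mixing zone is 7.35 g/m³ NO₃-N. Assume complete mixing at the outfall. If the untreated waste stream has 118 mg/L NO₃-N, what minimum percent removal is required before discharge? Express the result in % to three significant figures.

240 ML/d = 2.778 m³/s.
Mass balance: 7.35·14.78 = 2.778·Cₑ + 12·0.2.
Cₑ = (108.6 − 2.4) / 2.778 = 38.24 mg/L.
Required removal = 1 − 38.24/118 = 67.59 %.

67.6 %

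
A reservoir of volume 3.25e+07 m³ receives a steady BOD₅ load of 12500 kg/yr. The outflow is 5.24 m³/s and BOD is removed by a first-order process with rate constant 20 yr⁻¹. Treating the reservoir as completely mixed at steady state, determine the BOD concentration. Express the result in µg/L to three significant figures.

Outflow Q = 5.24 m³/s × 3.156e+07 s/yr = 1.654e+08 m³/yr.
Steady-state CSTR mass balance: W = Q·C + k·V·C, so C = W/(Q + kV).
Q + kV = 1.654e+08 + 20·3.25e+07 = 8.154e+08 m³/yr.
C = 12500/8.154e+08 = 1.533e-05 kg/m³ = 0.01533 mg/L = 15.33 µg/L.

15.3 µg/L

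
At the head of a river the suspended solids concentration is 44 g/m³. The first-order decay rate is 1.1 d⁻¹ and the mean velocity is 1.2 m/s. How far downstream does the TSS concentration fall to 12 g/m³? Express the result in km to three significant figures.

From C = C₀·e^(−kt), t = ln(C₀/C)/k = ln(44/12)/1.1 = 1.299/1.1 = 1.181 d.
Distance = v·t = 1.2 m/s × 1.021e+05 s = 1.225e+05 m = 122.5 km.

122 km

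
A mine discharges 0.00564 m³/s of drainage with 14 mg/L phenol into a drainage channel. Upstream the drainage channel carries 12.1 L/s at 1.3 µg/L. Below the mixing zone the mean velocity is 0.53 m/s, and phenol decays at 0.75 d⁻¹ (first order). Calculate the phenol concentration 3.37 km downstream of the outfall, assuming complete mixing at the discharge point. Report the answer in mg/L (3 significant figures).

4.21 mg/L

12.1 L/s = 0.0121 m³/s.
1.3 µg/L = 0.0013 mg/L.
After complete mixing, C₀ = (0.00564·14 + 0.0121·0.0013) / 0.01774 = 4.452 mg/L.
Travel time t = 3370 m / 0.53 m/s = 6358 s = 0.07359 d.
C = 4.452·exp(−0.75·0.07359) = 4.452·0.9463 = 4.213 mg/L.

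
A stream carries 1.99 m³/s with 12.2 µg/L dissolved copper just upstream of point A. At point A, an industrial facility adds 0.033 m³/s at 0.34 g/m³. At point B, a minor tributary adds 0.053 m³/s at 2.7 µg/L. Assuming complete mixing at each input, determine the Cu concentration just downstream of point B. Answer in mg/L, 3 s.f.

0.0172 mg/L

12.2 µg/L = 0.0122 mg/L.
After input A: C = (1.99·0.0122 + 0.033·0.34) / 2.023 = 0.01755 mg/L.
2.7 µg/L = 0.0027 mg/L.
After input B: C = (2.023·0.01755 + 0.053·0.0027) / 2.076 = 0.01717 mg/L.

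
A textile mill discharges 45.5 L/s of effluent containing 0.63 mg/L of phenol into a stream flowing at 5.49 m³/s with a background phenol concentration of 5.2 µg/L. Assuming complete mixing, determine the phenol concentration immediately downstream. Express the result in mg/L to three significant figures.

45.5 L/s = 0.0455 m³/s.
5.2 µg/L = 0.0052 mg/L.
By mass balance at complete mixing, C = (0.0455·0.63 + 5.49·0.0052) / (0.0455 + 5.49) = 0.05721/5.535 = 0.01034 mg/L.

0.0103 mg/L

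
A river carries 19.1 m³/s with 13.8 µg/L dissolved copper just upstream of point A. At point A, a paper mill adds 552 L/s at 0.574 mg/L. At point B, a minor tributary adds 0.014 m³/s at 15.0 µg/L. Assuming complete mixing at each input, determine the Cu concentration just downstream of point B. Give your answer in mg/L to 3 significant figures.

0.0295 mg/L

13.8 µg/L = 0.0138 mg/L.
552 L/s = 0.552 m³/s.
After input A: C = (19.1·0.0138 + 0.552·0.574) / 19.65 = 0.02954 mg/L.
15.0 µg/L = 0.015 mg/L.
After input B: C = (19.65·0.02954 + 0.014·0.015) / 19.67 = 0.02952 mg/L.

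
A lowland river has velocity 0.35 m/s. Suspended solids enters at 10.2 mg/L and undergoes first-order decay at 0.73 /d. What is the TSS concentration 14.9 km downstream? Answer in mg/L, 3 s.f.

Travel time t = 14.9 km / 0.35 m/s = 1.49e+04/0.35 = 4.257e+04 s = 0.4927 d.
First-order decay: C = 10.2·exp(−0.73·0.4927) = 10.2·0.6979 = 7.119 mg/L.

7.12 mg/L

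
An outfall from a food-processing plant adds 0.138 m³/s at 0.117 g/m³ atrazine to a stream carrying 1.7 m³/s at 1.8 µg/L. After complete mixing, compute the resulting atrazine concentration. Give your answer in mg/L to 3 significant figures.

0.0104 mg/L

1.8 µg/L = 0.0018 mg/L.
Flow-weighted mixing gives C = (0.138·0.117 + 1.7·0.0018) / (0.138 + 1.7) = 0.01921/1.838 = 0.01045 mg/L.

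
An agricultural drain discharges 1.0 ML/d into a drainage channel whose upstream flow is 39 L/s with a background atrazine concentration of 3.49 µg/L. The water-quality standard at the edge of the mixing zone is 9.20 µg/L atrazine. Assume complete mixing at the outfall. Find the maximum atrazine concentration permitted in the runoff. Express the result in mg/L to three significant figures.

0.0284 mg/L

1.0 ML/d = 0.01157 m³/s.
39 L/s = 0.039 m³/s.
3.49 µg/L = 0.00349 mg/L.
9.20 µg/L = 0.0092 mg/L.
Mass balance: 0.0092·0.05057 = 0.01157·Cₑ + 0.039·0.00349.
Cₑ = (0.0004653 − 0.0001361) / 0.01157 = 0.02844 mg/L.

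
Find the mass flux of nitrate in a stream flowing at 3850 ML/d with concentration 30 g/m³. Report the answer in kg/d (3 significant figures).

116000 kg/d

3850 ML/d = 44.56 m³/s.
Mass flux = Q·C = 44.56 m³/s × 30 g/m³ = 1337 g/s.
= 1337 g/s × 86.4 = 1.155e+05 kg/d.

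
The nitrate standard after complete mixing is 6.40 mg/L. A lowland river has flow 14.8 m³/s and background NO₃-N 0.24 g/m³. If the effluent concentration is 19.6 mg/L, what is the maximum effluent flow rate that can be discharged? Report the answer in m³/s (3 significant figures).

6.91 m³/s

Mass balance at complete mixing: C_std·(Q_w + Q_r) = Q_w·C_e + Q_r·C_b.
Rearranging, Q_w = Q_r·(C_std − C_b)/(C_e − C_std) = 14.8·(6.4 − 0.24) / (19.6 − 6.4) = 6.907 m³/s.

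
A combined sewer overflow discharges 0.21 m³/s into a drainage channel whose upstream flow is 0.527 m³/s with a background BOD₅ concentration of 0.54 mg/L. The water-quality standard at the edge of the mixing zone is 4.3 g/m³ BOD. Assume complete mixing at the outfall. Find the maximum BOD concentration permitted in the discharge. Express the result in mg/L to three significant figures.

13.7 mg/L

Mass balance: 4.3·0.737 = 0.21·Cₑ + 0.527·0.54.
Cₑ = (3.169 − 0.2846) / 0.21 = 13.74 mg/L.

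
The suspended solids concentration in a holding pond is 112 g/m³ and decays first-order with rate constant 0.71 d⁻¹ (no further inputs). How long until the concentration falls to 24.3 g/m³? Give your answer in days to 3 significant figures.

t = ln(C₀/C)/k = ln(112/24.3)/0.71 = 1.528/0.71 = 2.152 d.

2.15 d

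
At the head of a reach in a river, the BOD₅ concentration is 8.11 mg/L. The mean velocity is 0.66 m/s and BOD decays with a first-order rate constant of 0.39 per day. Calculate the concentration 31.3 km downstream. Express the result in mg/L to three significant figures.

6.55 mg/L

Travel time t = 31.3 km / 0.66 m/s = 3.13e+04/0.66 = 4.742e+04 s = 0.5489 d.
First-order decay: C = 8.11·exp(−0.39·0.5489) = 8.11·0.8073 = 6.547 mg/L.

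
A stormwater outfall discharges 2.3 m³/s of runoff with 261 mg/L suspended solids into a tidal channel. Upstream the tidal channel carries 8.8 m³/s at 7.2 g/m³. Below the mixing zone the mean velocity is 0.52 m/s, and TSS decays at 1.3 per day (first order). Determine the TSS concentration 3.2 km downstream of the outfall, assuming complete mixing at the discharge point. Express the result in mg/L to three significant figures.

After complete mixing, C₀ = (2.3·261 + 8.8·7.2) / 11.1 = 59.79 mg/L.
Travel time t = 3200 m / 0.52 m/s = 6154 s = 0.07123 d.
C = 59.79·exp(−1.3·0.07123) = 59.79·0.9116 = 54.5 mg/L.

54.5 mg/L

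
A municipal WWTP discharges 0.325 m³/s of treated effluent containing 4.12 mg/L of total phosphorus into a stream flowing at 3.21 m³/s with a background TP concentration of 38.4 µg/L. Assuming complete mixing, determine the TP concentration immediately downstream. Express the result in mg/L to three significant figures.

38.4 µg/L = 0.0384 mg/L.
By mass balance at complete mixing, C = (0.325·4.12 + 3.21·0.0384) / (0.325 + 3.21) = 1.462/3.535 = 0.4137 mg/L.

0.414 mg/L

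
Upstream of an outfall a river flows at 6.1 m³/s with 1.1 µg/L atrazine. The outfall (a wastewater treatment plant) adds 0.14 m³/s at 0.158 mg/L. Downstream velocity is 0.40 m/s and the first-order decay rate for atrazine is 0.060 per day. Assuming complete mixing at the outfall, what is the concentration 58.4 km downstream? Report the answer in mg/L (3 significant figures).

0.00417 mg/L

1.1 µg/L = 0.0011 mg/L.
After complete mixing, C₀ = (0.14·0.158 + 6.1·0.0011) / 6.24 = 0.00462 mg/L.
Travel time t = 5.84e+04 m / 0.40 m/s = 1.46e+05 s = 1.69 d.
C = 0.00462·exp(−0.060·1.69) = 0.00462·0.9036 = 0.004175 mg/L.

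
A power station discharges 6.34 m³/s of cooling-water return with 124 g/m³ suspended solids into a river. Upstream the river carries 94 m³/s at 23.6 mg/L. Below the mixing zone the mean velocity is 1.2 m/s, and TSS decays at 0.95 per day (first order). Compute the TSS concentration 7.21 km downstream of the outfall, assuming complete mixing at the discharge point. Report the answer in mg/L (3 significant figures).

After complete mixing, C₀ = (6.34·124 + 94·23.6) / 100.3 = 29.94 mg/L.
Travel time t = 7210 m / 1.2 m/s = 6008 s = 0.06954 d.
C = 29.94·exp(−0.95·0.06954) = 29.94·0.9361 = 28.03 mg/L.

28.0 mg/L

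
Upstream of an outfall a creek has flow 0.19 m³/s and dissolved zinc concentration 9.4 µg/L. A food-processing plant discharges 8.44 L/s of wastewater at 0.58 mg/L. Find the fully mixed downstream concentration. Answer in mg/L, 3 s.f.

0.0337 mg/L

8.44 L/s = 0.00844 m³/s.
9.4 µg/L = 0.0094 mg/L.
Flow-weighted mixing gives C = (0.00844·0.58 + 0.19·0.0094) / (0.00844 + 0.19) = 0.006681/0.1984 = 0.03367 mg/L.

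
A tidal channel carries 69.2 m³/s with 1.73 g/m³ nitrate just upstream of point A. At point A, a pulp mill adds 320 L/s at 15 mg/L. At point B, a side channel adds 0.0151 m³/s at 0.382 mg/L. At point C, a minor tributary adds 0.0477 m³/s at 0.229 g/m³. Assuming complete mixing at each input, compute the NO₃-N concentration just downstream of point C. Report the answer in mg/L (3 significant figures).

320 L/s = 0.32 m³/s.
After input A: C = (69.2·1.73 + 0.32·15) / 69.52 = 1.791 mg/L.
After input B: C = (69.52·1.791 + 0.0151·0.382) / 69.54 = 1.791 mg/L.
After input C: C = (69.54·1.791 + 0.0477·0.229) / 69.58 = 1.79 mg/L.

1.79 mg/L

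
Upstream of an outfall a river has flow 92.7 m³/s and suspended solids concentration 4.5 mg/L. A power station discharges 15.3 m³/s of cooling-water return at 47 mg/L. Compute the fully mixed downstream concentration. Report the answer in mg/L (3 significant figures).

10.5 mg/L

Conservation of mass across the mixing zone: C = (15.3·47 + 92.7·4.5) / (15.3 + 92.7) = 1136/108 = 10.52 mg/L.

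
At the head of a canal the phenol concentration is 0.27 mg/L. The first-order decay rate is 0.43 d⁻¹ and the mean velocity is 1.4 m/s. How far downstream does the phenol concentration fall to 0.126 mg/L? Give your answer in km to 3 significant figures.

214 km

From C = C₀·e^(−kt), t = ln(C₀/C)/k = ln(0.27/0.126)/0.43 = 0.7621/0.43 = 1.772 d.
Distance = v·t = 1.4 m/s × 1.531e+05 s = 2.144e+05 m = 214.4 km.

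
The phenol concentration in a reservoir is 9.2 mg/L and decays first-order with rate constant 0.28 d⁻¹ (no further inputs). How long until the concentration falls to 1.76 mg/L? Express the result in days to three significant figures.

t = ln(C₀/C)/k = ln(9.2/1.76)/0.28 = 1.654/0.28 = 5.907 d.

5.91 d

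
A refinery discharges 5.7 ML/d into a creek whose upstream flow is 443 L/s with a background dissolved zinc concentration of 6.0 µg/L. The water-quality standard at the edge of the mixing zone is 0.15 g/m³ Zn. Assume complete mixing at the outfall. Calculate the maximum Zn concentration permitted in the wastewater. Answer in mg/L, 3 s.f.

1.12 mg/L

5.7 ML/d = 0.06597 m³/s.
443 L/s = 0.443 m³/s.
6.0 µg/L = 0.006 mg/L.
Mass balance: 0.15·0.509 = 0.06597·Cₑ + 0.443·0.006.
Cₑ = (0.07635 − 0.002658) / 0.06597 = 1.117 mg/L.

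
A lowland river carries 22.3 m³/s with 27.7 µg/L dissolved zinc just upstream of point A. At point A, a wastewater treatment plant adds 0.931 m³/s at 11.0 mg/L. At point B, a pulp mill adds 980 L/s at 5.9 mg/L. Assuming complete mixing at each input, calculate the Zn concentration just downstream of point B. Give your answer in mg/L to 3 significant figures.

0.687 mg/L

27.7 µg/L = 0.0277 mg/L.
After input A: C = (22.3·0.0277 + 0.931·11) / 23.23 = 0.4674 mg/L.
980 L/s = 0.98 m³/s.
After input B: C = (23.23·0.4674 + 0.98·5.9) / 24.21 = 0.6873 mg/L.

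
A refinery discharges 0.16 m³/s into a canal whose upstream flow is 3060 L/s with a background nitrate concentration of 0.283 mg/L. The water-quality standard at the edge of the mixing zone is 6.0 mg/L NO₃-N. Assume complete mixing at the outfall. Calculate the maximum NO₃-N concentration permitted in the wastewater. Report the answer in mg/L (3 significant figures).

3060 L/s = 3.06 m³/s.
Mass balance: 6·3.22 = 0.16·Cₑ + 3.06·0.283.
Cₑ = (19.32 − 0.866) / 0.16 = 115.3 mg/L.

115 mg/L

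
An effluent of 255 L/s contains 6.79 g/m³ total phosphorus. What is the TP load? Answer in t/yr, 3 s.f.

255 L/s = 0.255 m³/s.
Mass flux = Q·C = 0.255 m³/s × 6.79 g/m³ = 1.731 g/s.
= 1.731 g/s × 31.56 = 54.64 t/yr.

54.6 t/yr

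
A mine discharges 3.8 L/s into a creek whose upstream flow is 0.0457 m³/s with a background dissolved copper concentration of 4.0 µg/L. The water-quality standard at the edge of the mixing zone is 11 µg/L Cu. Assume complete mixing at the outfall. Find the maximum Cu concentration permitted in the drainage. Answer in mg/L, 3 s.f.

3.8 L/s = 0.0038 m³/s.
4.0 µg/L = 0.004 mg/L.
11 µg/L = 0.011 mg/L.
Mass balance: 0.011·0.0495 = 0.0038·Cₑ + 0.0457·0.004.
Cₑ = (0.0005445 − 0.0001828) / 0.0038 = 0.09518 mg/L.

0.0952 mg/L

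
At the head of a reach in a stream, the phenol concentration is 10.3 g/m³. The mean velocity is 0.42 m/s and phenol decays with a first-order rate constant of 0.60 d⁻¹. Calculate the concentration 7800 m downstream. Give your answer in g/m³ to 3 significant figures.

9.05 g/m³

Travel time t = 7800 m / 0.42 m/s = 7800/0.42 = 1.857e+04 s = 0.2149 d.
First-order decay: C = 10.3·exp(−0.60·0.2149) = 10.3·0.879 = 9.054 g/m³.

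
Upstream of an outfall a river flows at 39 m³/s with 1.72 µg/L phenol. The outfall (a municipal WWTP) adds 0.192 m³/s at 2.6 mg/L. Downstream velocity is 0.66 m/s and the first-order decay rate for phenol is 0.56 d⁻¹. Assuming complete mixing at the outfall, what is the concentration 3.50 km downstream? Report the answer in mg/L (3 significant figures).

1.72 µg/L = 0.00172 mg/L.
After complete mixing, C₀ = (0.192·2.6 + 39·0.00172) / 39.19 = 0.01445 mg/L.
Travel time t = 3500 m / 0.66 m/s = 5303 s = 0.06138 d.
C = 0.01445·exp(−0.56·0.06138) = 0.01445·0.9662 = 0.01396 mg/L.

0.0140 mg/L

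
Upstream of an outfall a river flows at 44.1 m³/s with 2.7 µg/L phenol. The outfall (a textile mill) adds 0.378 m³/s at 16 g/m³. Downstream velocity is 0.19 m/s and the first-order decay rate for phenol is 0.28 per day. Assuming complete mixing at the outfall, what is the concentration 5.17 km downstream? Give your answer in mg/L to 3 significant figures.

0.127 mg/L

2.7 µg/L = 0.0027 mg/L.
After complete mixing, C₀ = (0.378·16 + 44.1·0.0027) / 44.48 = 0.1387 mg/L.
Travel time t = 5170 m / 0.19 m/s = 2.721e+04 s = 0.3149 d.
C = 0.1387·exp(−0.28·0.3149) = 0.1387·0.9156 = 0.127 mg/L.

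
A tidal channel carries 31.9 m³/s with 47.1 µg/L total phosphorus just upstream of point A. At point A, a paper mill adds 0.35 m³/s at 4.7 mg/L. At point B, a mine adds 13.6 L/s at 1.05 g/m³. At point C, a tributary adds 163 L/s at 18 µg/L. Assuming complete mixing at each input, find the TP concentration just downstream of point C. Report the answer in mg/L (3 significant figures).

47.1 µg/L = 0.0471 mg/L.
After input A: C = (31.9·0.0471 + 0.35·4.7) / 32.25 = 0.0976 mg/L.
13.6 L/s = 0.0136 m³/s.
After input B: C = (32.25·0.0976 + 0.0136·1.05) / 32.26 = 0.098 mg/L.
163 L/s = 0.163 m³/s.
18 µg/L = 0.018 mg/L.
After input C: C = (32.26·0.098 + 0.163·0.018) / 32.43 = 0.0976 mg/L.

0.0976 mg/L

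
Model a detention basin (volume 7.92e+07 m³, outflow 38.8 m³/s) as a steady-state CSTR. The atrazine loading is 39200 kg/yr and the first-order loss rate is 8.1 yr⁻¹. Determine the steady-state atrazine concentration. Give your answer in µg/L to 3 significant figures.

21.0 µg/L

Outflow Q = 38.8 m³/s × 3.156e+07 s/yr = 1.224e+09 m³/yr.
Steady-state CSTR mass balance: W = Q·C + k·V·C, so C = W/(Q + kV).
Q + kV = 1.224e+09 + 8.1·7.92e+07 = 1.866e+09 m³/yr.
C = 39200/1.866e+09 = 2.101e-05 kg/m³ = 0.02101 mg/L = 21.01 µg/L.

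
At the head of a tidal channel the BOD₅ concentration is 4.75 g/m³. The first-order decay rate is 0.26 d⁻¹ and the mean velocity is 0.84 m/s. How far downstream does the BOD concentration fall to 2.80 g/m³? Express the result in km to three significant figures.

From C = C₀·e^(−kt), t = ln(C₀/C)/k = ln(4.75/2.80)/0.26 = 0.5285/0.26 = 2.033 d.
Distance = v·t = 0.84 m/s × 1.756e+05 s = 1.475e+05 m = 147.5 km.

148 km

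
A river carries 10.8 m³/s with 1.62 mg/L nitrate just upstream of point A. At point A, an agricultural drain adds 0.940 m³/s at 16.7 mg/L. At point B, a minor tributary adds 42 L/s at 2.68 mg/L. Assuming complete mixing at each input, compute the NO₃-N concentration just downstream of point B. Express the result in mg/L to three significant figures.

2.83 mg/L

After input A: C = (10.8·1.62 + 0.94·16.7) / 11.74 = 2.827 mg/L.
42 L/s = 0.042 m³/s.
After input B: C = (11.74·2.827 + 0.042·2.68) / 11.78 = 2.827 mg/L.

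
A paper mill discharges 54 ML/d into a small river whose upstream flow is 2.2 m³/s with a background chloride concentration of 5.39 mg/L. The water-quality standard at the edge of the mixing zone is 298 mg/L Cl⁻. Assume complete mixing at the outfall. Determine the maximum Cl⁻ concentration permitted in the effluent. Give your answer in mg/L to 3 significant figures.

1330 mg/L

54 ML/d = 0.625 m³/s.
Mass balance: 298·2.825 = 0.625·Cₑ + 2.2·5.39.
Cₑ = (841.9 − 11.86) / 0.625 = 1328 mg/L.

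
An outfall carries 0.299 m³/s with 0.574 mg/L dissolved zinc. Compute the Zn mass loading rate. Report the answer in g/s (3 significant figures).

Mass flux = Q·C = 0.299 m³/s × 0.574 g/m³ = 0.1716 g/s.

0.172 g/s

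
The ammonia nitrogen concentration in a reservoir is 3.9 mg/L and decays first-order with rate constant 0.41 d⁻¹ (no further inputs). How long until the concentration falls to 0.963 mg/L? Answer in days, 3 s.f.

t = ln(C₀/C)/k = ln(3.9/0.963)/0.41 = 1.399/0.41 = 3.411 d.

3.41 d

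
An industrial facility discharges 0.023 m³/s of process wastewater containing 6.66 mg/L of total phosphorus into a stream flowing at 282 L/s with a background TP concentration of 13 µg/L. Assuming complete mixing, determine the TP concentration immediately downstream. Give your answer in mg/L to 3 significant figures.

282 L/s = 0.282 m³/s.
13 µg/L = 0.013 mg/L.
Flow-weighted mixing gives C = (0.023·6.66 + 0.282·0.013) / (0.023 + 0.282) = 0.1568/0.305 = 0.5142 mg/L.

0.514 mg/L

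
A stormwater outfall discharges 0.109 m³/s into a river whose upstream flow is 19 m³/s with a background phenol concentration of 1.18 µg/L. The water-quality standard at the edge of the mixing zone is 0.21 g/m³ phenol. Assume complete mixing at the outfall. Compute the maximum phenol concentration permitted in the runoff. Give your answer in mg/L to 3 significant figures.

36.6 mg/L

1.18 µg/L = 0.00118 mg/L.
Mass balance: 0.21·19.11 = 0.109·Cₑ + 19·0.00118.
Cₑ = (4.013 − 0.02242) / 0.109 = 36.61 mg/L.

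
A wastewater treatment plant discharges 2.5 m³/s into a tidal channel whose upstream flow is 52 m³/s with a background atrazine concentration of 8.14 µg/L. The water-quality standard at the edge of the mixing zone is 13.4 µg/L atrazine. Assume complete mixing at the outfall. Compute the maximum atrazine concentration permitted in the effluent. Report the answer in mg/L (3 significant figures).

0.123 mg/L

8.14 µg/L = 0.00814 mg/L.
13.4 µg/L = 0.0134 mg/L.
Mass balance: 0.0134·54.5 = 2.5·Cₑ + 52·0.00814.
Cₑ = (0.7303 − 0.4233) / 2.5 = 0.1228 mg/L.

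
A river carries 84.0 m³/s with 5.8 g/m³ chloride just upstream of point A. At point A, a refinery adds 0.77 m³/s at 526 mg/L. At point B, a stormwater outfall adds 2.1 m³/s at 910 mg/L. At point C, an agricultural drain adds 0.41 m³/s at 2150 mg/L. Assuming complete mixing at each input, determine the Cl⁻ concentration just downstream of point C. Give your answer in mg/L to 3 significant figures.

42.2 mg/L

After input A: C = (84·5.8 + 0.77·526) / 84.77 = 10.53 mg/L.
After input B: C = (84.77·10.53 + 2.1·910) / 86.87 = 32.27 mg/L.
After input C: C = (86.87·32.27 + 0.41·2150) / 87.28 = 42.22 mg/L.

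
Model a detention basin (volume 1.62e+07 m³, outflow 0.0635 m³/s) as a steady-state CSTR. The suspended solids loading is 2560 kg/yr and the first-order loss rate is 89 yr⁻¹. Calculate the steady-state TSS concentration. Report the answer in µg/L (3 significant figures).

Outflow Q = 0.0635 m³/s × 3.156e+07 s/yr = 2.004e+06 m³/yr.
Steady-state CSTR mass balance: W = Q·C + k·V·C, so C = W/(Q + kV).
Q + kV = 2.004e+06 + 89·1.62e+07 = 1.444e+09 m³/yr.
C = 2560/1.444e+09 = 1.773e-06 kg/m³ = 0.001773 mg/L = 1.773 µg/L.

1.77 µg/L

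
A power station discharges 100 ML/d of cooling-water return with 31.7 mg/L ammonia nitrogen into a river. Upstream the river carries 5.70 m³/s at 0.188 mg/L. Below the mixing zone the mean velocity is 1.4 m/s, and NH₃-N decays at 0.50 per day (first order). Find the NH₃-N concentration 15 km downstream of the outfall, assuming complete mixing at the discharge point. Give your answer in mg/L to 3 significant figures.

100 ML/d = 1.157 m³/s.
After complete mixing, C₀ = (1.157·31.7 + 5.7·0.188) / 6.857 = 5.507 mg/L.
Travel time t = 1.5e+04 m / 1.4 m/s = 1.071e+04 s = 0.124 d.
C = 5.507·exp(−0.50·0.124) = 5.507·0.9399 = 5.176 mg/L.

5.18 mg/L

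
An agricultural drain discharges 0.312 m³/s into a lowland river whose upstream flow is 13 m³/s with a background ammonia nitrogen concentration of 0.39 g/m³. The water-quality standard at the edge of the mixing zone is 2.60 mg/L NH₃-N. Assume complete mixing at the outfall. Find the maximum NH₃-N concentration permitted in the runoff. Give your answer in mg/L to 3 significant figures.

94.7 mg/L

Mass balance: 2.6·13.31 = 0.312·Cₑ + 13·0.39.
Cₑ = (34.61 − 5.07) / 0.312 = 94.68 mg/L.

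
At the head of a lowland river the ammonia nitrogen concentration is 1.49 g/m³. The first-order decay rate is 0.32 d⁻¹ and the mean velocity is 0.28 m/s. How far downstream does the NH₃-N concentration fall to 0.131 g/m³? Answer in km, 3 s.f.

From C = C₀·e^(−kt), t = ln(C₀/C)/k = ln(1.49/0.131)/0.32 = 2.431/0.32 = 7.598 d.
Distance = v·t = 0.28 m/s × 6.565e+05 s = 1.838e+05 m = 183.8 km.

184 km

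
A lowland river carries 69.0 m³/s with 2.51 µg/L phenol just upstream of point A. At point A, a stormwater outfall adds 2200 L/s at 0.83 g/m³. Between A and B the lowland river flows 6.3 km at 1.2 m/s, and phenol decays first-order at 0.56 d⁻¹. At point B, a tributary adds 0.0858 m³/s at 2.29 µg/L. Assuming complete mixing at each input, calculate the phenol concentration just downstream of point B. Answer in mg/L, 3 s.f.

2.51 µg/L = 0.00251 mg/L.
2200 L/s = 2.2 m³/s.
After input A: C = (69·0.00251 + 2.2·0.83) / 71.2 = 0.02808 mg/L.
Over the 6.3 km reach to input B (t = 5250 s = 0.06076 d), decay gives C = 0.02808·exp(−0.56·0.06076) = 0.02714 mg/L.
2.29 µg/L = 0.00229 mg/L.
After input B: C = (71.2·0.02714 + 0.0858·0.00229) / 71.29 = 0.02711 mg/L.

0.0271 mg/L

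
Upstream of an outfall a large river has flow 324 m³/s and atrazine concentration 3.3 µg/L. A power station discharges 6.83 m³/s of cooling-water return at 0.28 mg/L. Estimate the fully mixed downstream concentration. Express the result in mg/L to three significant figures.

3.3 µg/L = 0.0033 mg/L.
Flow-weighted mixing gives C = (6.83·0.28 + 324·0.0033) / (6.83 + 324) = 2.982/330.8 = 0.009012 mg/L.

0.00901 mg/L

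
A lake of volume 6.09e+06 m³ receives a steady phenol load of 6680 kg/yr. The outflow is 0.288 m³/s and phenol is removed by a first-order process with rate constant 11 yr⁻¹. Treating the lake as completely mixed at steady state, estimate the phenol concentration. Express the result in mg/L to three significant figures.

Outflow Q = 0.288 m³/s × 3.156e+07 s/yr = 9.089e+06 m³/yr.
Steady-state CSTR mass balance: W = Q·C + k·V·C, so C = W/(Q + kV).
Q + kV = 9.089e+06 + 11·6.09e+06 = 7.608e+07 m³/yr.
C = 6680/7.608e+07 = 8.78e-05 kg/m³ = 0.0878 mg/L.

0.0878 mg/L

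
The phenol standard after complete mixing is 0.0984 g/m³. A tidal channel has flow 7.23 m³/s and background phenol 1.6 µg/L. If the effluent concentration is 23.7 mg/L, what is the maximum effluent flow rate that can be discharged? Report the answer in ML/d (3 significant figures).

2.56 ML/d

1.6 µg/L = 0.0016 mg/L.
Mass balance at complete mixing: C_std·(Q_w + Q_r) = Q_w·C_e + Q_r·C_b.
Rearranging, Q_w = Q_r·(C_std − C_b)/(C_e − C_std) = 7.23·(0.0984 − 0.0016) / (23.7 − 0.0984) = 0.02965 m³/s.
= 2.562 ML/d.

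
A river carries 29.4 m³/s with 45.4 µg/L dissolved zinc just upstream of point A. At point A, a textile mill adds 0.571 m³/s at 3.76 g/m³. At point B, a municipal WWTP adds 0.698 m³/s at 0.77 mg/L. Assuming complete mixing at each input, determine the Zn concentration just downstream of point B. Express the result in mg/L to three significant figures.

45.4 µg/L = 0.0454 mg/L.
After input A: C = (29.4·0.0454 + 0.571·3.76) / 29.97 = 0.1162 mg/L.
After input B: C = (29.97·0.1162 + 0.698·0.77) / 30.67 = 0.1311 mg/L.

0.131 mg/L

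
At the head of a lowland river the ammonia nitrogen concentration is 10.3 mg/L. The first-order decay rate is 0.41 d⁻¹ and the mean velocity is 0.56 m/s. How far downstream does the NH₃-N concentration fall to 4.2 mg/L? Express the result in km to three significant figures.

106 km

From C = C₀·e^(−kt), t = ln(C₀/C)/k = ln(10.3/4.2)/0.41 = 0.8971/0.41 = 2.188 d.
Distance = v·t = 0.56 m/s × 1.89e+05 s = 1.059e+05 m = 105.9 km.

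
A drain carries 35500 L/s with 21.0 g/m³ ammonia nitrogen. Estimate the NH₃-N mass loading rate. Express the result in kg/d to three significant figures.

64400 kg/d

35500 L/s = 35.5 m³/s.
Mass flux = Q·C = 35.5 m³/s × 21 g/m³ = 745.5 g/s.
= 745.5 g/s × 86.4 = 6.441e+04 kg/d.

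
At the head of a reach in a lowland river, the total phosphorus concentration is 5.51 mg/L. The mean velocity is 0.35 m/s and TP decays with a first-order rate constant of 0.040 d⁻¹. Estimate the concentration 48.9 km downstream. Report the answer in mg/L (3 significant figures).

5.16 mg/L

Travel time t = 48.9 km / 0.35 m/s = 4.89e+04/0.35 = 1.397e+05 s = 1.617 d.
First-order decay: C = 5.51·exp(−0.040·1.617) = 5.51·0.9374 = 5.165 mg/L.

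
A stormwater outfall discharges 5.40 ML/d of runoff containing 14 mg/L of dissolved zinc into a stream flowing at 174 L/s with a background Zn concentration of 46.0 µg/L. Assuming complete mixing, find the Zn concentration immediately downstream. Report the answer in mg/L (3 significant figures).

3.73 mg/L

5.40 ML/d = 0.0625 m³/s.
174 L/s = 0.174 m³/s.
46.0 µg/L = 0.046 mg/L.
By mass balance at complete mixing, C = (0.0625·14 + 0.174·0.046) / (0.0625 + 0.174) = 0.883/0.2365 = 3.734 mg/L.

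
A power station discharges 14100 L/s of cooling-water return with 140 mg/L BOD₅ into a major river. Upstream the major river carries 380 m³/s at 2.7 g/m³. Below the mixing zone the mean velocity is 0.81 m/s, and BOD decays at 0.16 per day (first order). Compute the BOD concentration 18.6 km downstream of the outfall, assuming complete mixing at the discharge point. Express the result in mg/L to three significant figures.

7.30 mg/L

14100 L/s = 14.1 m³/s.
After complete mixing, C₀ = (14.1·140 + 380·2.7) / 394.1 = 7.612 mg/L.
Travel time t = 1.86e+04 m / 0.81 m/s = 2.296e+04 s = 0.2658 d.
C = 7.612·exp(−0.16·0.2658) = 7.612·0.9584 = 7.295 mg/L.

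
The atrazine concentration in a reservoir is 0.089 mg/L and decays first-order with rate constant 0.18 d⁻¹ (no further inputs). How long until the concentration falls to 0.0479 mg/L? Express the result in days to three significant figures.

3.44 d

t = ln(C₀/C)/k = ln(0.089/0.0479)/0.18 = 0.6195/0.18 = 3.442 d.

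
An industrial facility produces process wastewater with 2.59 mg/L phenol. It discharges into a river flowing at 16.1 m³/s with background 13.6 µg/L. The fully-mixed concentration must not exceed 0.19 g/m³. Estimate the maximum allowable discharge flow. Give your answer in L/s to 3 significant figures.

1180 L/s

13.6 µg/L = 0.0136 mg/L.
Mass balance at complete mixing: C_std·(Q_w + Q_r) = Q_w·C_e + Q_r·C_b.
Rearranging, Q_w = Q_r·(C_std − C_b)/(C_e − C_std) = 16.1·(0.19 − 0.0136) / (2.59 − 0.19) = 1.183 m³/s.
= 1183 L/s.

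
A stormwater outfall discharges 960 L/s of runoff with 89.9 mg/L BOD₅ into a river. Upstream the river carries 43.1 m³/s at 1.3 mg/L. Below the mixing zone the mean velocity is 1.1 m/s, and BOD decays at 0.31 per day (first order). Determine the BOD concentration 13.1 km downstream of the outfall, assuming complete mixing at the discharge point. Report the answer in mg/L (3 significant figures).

960 L/s = 0.96 m³/s.
After complete mixing, C₀ = (0.96·89.9 + 43.1·1.3) / 44.06 = 3.23 mg/L.
Travel time t = 1.31e+04 m / 1.1 m/s = 1.191e+04 s = 0.1378 d.
C = 3.23·exp(−0.31·0.1378) = 3.23·0.9582 = 3.095 mg/L.

3.10 mg/L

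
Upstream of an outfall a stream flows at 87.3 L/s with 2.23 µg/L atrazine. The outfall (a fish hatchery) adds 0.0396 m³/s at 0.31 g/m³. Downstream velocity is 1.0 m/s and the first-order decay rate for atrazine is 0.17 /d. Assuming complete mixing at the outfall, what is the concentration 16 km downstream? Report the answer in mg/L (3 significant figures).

0.0952 mg/L

87.3 L/s = 0.0873 m³/s.
2.23 µg/L = 0.00223 mg/L.
After complete mixing, C₀ = (0.0396·0.31 + 0.0873·0.00223) / 0.1269 = 0.09827 mg/L.
Travel time t = 1.6e+04 m / 1.0 m/s = 1.6e+04 s = 0.1852 d.
C = 0.09827·exp(−0.17·0.1852) = 0.09827·0.969 = 0.09523 mg/L.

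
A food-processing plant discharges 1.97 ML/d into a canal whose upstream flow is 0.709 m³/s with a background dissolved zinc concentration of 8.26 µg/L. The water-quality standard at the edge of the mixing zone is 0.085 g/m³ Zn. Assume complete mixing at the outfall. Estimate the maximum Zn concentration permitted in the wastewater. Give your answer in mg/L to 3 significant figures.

1.97 ML/d = 0.0228 m³/s.
8.26 µg/L = 0.00826 mg/L.
Mass balance: 0.085·0.7318 = 0.0228·Cₑ + 0.709·0.00826.
Cₑ = (0.0622 − 0.005856) / 0.0228 = 2.471 mg/L.

2.47 mg/L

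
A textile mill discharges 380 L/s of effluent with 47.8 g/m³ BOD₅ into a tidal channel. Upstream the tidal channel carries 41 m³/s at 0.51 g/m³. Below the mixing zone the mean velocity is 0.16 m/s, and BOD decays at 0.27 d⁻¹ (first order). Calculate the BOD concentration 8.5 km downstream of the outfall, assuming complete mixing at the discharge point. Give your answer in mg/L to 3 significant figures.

0.800 mg/L

380 L/s = 0.38 m³/s.
After complete mixing, C₀ = (0.38·47.8 + 41·0.51) / 41.38 = 0.9443 mg/L.
Travel time t = 8500 m / 0.16 m/s = 5.312e+04 s = 0.6149 d.
C = 0.9443·exp(−0.27·0.6149) = 0.9443·0.847 = 0.7998 mg/L.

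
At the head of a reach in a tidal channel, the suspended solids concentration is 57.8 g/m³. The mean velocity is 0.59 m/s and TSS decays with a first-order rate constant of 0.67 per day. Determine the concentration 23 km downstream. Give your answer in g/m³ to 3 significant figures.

42.7 g/m³

Travel time t = 23 km / 0.59 m/s = 2.3e+04/0.59 = 3.898e+04 s = 0.4512 d.
First-order decay: C = 57.8·exp(−0.67·0.4512) = 57.8·0.7391 = 42.72 g/m³.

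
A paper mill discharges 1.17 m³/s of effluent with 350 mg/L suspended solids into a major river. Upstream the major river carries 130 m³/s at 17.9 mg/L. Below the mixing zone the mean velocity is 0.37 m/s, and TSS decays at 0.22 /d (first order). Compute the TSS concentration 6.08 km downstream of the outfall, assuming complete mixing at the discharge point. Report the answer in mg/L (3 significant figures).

20.0 mg/L

After complete mixing, C₀ = (1.17·350 + 130·17.9) / 131.2 = 20.86 mg/L.
Travel time t = 6080 m / 0.37 m/s = 1.643e+04 s = 0.1902 d.
C = 20.86·exp(−0.22·0.1902) = 20.86·0.959 = 20.01 mg/L.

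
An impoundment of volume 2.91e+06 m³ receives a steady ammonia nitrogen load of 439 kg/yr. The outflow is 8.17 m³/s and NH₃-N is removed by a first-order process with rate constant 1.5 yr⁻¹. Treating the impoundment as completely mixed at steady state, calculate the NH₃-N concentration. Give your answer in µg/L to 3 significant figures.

1.67 µg/L

Outflow Q = 8.17 m³/s × 3.156e+07 s/yr = 2.578e+08 m³/yr.
Steady-state CSTR mass balance: W = Q·C + k·V·C, so C = W/(Q + kV).
Q + kV = 2.578e+08 + 1.5·2.91e+06 = 2.622e+08 m³/yr.
C = 439/2.622e+08 = 1.674e-06 kg/m³ = 0.001674 mg/L = 1.674 µg/L.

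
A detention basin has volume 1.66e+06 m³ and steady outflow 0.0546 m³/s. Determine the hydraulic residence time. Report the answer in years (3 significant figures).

Q = 0.0546 m³/s × 3.156e+07 s/yr = 1.723e+06 m³/yr.
Hydraulic residence time τ = V/Q = 1.66e+06/1.723e+06 = 0.9634 yr.

0.963 yr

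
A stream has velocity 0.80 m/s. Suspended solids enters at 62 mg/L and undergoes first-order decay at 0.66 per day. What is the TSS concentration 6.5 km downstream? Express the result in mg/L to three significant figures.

Travel time t = 6.5 km / 0.80 m/s = 6500/0.80 = 8125 s = 0.09404 d.
First-order decay: C = 62·exp(−0.66·0.09404) = 62·0.9398 = 58.27 mg/L.

58.3 mg/L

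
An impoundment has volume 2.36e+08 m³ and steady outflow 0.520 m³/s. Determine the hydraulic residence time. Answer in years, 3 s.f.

14.4 yr

Q = 0.520 m³/s × 3.156e+07 s/yr = 1.641e+07 m³/yr.
Hydraulic residence time τ = V/Q = 2.36e+08/1.641e+07 = 14.38 yr.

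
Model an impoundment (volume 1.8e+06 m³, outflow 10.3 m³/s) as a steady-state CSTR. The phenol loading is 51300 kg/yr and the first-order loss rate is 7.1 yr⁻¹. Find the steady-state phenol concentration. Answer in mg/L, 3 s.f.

Outflow Q = 10.3 m³/s × 3.156e+07 s/yr = 3.25e+08 m³/yr.
Steady-state CSTR mass balance: W = Q·C + k·V·C, so C = W/(Q + kV).
Q + kV = 3.25e+08 + 7.1·1.8e+06 = 3.378e+08 m³/yr.
C = 51300/3.378e+08 = 0.0001519 kg/m³ = 0.1519 mg/L.

0.152 mg/L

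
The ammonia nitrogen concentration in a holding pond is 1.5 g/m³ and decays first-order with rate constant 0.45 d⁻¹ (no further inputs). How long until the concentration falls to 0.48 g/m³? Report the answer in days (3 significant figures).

t = ln(C₀/C)/k = ln(1.5/0.48)/0.45 = 1.139/0.45 = 2.532 d.

2.53 d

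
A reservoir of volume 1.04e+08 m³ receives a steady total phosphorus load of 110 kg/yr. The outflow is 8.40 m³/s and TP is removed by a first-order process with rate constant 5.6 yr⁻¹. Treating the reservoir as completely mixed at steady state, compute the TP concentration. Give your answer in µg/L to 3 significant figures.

Outflow Q = 8.40 m³/s × 3.156e+07 s/yr = 2.651e+08 m³/yr.
Steady-state CSTR mass balance: W = Q·C + k·V·C, so C = W/(Q + kV).
Q + kV = 2.651e+08 + 5.6·1.04e+08 = 8.475e+08 m³/yr.
C = 110/8.475e+08 = 1.298e-07 kg/m³ = 0.0001298 mg/L = 0.1298 µg/L.

0.130 µg/L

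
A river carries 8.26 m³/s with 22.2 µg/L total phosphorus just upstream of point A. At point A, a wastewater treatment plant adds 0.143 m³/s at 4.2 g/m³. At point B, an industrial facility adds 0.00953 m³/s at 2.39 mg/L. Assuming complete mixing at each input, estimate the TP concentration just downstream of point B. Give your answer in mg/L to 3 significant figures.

22.2 µg/L = 0.0222 mg/L.
After input A: C = (8.26·0.0222 + 0.143·4.2) / 8.403 = 0.0933 mg/L.
After input B: C = (8.403·0.0933 + 0.00953·2.39) / 8.413 = 0.0959 mg/L.

0.0959 mg/L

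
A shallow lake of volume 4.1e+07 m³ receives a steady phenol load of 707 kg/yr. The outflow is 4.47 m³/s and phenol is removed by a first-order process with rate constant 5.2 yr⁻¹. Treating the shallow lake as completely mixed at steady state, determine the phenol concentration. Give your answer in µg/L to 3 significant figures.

2.00 µg/L

Outflow Q = 4.47 m³/s × 3.156e+07 s/yr = 1.411e+08 m³/yr.
Steady-state CSTR mass balance: W = Q·C + k·V·C, so C = W/(Q + kV).
Q + kV = 1.411e+08 + 5.2·4.1e+07 = 3.543e+08 m³/yr.
C = 707/3.543e+08 = 1.996e-06 kg/m³ = 0.001996 mg/L = 1.996 µg/L.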